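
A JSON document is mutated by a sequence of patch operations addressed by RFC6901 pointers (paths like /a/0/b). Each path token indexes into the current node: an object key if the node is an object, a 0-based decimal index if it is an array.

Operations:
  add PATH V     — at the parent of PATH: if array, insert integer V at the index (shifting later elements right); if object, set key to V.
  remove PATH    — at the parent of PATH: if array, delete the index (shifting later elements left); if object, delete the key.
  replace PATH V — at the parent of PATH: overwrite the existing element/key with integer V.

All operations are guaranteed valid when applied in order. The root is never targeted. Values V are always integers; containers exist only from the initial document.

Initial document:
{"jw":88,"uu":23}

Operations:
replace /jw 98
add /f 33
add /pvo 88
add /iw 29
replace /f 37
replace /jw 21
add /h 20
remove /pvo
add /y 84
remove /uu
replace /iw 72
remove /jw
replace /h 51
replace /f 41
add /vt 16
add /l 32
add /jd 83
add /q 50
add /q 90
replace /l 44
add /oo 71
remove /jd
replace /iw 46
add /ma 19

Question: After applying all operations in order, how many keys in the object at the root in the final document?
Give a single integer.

Answer: 9

Derivation:
After op 1 (replace /jw 98): {"jw":98,"uu":23}
After op 2 (add /f 33): {"f":33,"jw":98,"uu":23}
After op 3 (add /pvo 88): {"f":33,"jw":98,"pvo":88,"uu":23}
After op 4 (add /iw 29): {"f":33,"iw":29,"jw":98,"pvo":88,"uu":23}
After op 5 (replace /f 37): {"f":37,"iw":29,"jw":98,"pvo":88,"uu":23}
After op 6 (replace /jw 21): {"f":37,"iw":29,"jw":21,"pvo":88,"uu":23}
After op 7 (add /h 20): {"f":37,"h":20,"iw":29,"jw":21,"pvo":88,"uu":23}
After op 8 (remove /pvo): {"f":37,"h":20,"iw":29,"jw":21,"uu":23}
After op 9 (add /y 84): {"f":37,"h":20,"iw":29,"jw":21,"uu":23,"y":84}
After op 10 (remove /uu): {"f":37,"h":20,"iw":29,"jw":21,"y":84}
After op 11 (replace /iw 72): {"f":37,"h":20,"iw":72,"jw":21,"y":84}
After op 12 (remove /jw): {"f":37,"h":20,"iw":72,"y":84}
After op 13 (replace /h 51): {"f":37,"h":51,"iw":72,"y":84}
After op 14 (replace /f 41): {"f":41,"h":51,"iw":72,"y":84}
After op 15 (add /vt 16): {"f":41,"h":51,"iw":72,"vt":16,"y":84}
After op 16 (add /l 32): {"f":41,"h":51,"iw":72,"l":32,"vt":16,"y":84}
After op 17 (add /jd 83): {"f":41,"h":51,"iw":72,"jd":83,"l":32,"vt":16,"y":84}
After op 18 (add /q 50): {"f":41,"h":51,"iw":72,"jd":83,"l":32,"q":50,"vt":16,"y":84}
After op 19 (add /q 90): {"f":41,"h":51,"iw":72,"jd":83,"l":32,"q":90,"vt":16,"y":84}
After op 20 (replace /l 44): {"f":41,"h":51,"iw":72,"jd":83,"l":44,"q":90,"vt":16,"y":84}
After op 21 (add /oo 71): {"f":41,"h":51,"iw":72,"jd":83,"l":44,"oo":71,"q":90,"vt":16,"y":84}
After op 22 (remove /jd): {"f":41,"h":51,"iw":72,"l":44,"oo":71,"q":90,"vt":16,"y":84}
After op 23 (replace /iw 46): {"f":41,"h":51,"iw":46,"l":44,"oo":71,"q":90,"vt":16,"y":84}
After op 24 (add /ma 19): {"f":41,"h":51,"iw":46,"l":44,"ma":19,"oo":71,"q":90,"vt":16,"y":84}
Size at the root: 9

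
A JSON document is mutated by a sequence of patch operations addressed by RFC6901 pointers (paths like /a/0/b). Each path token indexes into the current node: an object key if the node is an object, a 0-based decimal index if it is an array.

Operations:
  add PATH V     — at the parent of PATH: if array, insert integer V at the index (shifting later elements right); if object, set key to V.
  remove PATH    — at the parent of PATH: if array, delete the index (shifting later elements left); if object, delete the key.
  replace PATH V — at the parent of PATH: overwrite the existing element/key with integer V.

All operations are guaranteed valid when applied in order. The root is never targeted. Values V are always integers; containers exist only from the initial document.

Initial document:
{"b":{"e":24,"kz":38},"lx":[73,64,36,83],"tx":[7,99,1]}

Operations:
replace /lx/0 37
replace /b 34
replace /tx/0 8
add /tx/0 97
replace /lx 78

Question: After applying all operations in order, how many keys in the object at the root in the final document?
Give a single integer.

Answer: 3

Derivation:
After op 1 (replace /lx/0 37): {"b":{"e":24,"kz":38},"lx":[37,64,36,83],"tx":[7,99,1]}
After op 2 (replace /b 34): {"b":34,"lx":[37,64,36,83],"tx":[7,99,1]}
After op 3 (replace /tx/0 8): {"b":34,"lx":[37,64,36,83],"tx":[8,99,1]}
After op 4 (add /tx/0 97): {"b":34,"lx":[37,64,36,83],"tx":[97,8,99,1]}
After op 5 (replace /lx 78): {"b":34,"lx":78,"tx":[97,8,99,1]}
Size at the root: 3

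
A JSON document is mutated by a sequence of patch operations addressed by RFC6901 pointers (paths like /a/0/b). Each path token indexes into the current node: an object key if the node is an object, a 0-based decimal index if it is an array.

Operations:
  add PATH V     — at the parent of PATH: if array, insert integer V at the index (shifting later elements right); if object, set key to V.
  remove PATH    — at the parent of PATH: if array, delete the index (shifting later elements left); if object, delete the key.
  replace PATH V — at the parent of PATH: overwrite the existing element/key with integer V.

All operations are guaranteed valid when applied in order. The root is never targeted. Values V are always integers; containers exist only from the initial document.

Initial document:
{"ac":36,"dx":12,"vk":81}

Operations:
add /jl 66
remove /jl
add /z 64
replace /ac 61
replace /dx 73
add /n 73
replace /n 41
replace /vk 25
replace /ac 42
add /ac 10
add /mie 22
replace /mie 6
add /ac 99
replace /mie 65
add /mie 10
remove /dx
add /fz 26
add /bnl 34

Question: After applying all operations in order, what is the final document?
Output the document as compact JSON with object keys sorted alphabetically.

Answer: {"ac":99,"bnl":34,"fz":26,"mie":10,"n":41,"vk":25,"z":64}

Derivation:
After op 1 (add /jl 66): {"ac":36,"dx":12,"jl":66,"vk":81}
After op 2 (remove /jl): {"ac":36,"dx":12,"vk":81}
After op 3 (add /z 64): {"ac":36,"dx":12,"vk":81,"z":64}
After op 4 (replace /ac 61): {"ac":61,"dx":12,"vk":81,"z":64}
After op 5 (replace /dx 73): {"ac":61,"dx":73,"vk":81,"z":64}
After op 6 (add /n 73): {"ac":61,"dx":73,"n":73,"vk":81,"z":64}
After op 7 (replace /n 41): {"ac":61,"dx":73,"n":41,"vk":81,"z":64}
After op 8 (replace /vk 25): {"ac":61,"dx":73,"n":41,"vk":25,"z":64}
After op 9 (replace /ac 42): {"ac":42,"dx":73,"n":41,"vk":25,"z":64}
After op 10 (add /ac 10): {"ac":10,"dx":73,"n":41,"vk":25,"z":64}
After op 11 (add /mie 22): {"ac":10,"dx":73,"mie":22,"n":41,"vk":25,"z":64}
After op 12 (replace /mie 6): {"ac":10,"dx":73,"mie":6,"n":41,"vk":25,"z":64}
After op 13 (add /ac 99): {"ac":99,"dx":73,"mie":6,"n":41,"vk":25,"z":64}
After op 14 (replace /mie 65): {"ac":99,"dx":73,"mie":65,"n":41,"vk":25,"z":64}
After op 15 (add /mie 10): {"ac":99,"dx":73,"mie":10,"n":41,"vk":25,"z":64}
After op 16 (remove /dx): {"ac":99,"mie":10,"n":41,"vk":25,"z":64}
After op 17 (add /fz 26): {"ac":99,"fz":26,"mie":10,"n":41,"vk":25,"z":64}
After op 18 (add /bnl 34): {"ac":99,"bnl":34,"fz":26,"mie":10,"n":41,"vk":25,"z":64}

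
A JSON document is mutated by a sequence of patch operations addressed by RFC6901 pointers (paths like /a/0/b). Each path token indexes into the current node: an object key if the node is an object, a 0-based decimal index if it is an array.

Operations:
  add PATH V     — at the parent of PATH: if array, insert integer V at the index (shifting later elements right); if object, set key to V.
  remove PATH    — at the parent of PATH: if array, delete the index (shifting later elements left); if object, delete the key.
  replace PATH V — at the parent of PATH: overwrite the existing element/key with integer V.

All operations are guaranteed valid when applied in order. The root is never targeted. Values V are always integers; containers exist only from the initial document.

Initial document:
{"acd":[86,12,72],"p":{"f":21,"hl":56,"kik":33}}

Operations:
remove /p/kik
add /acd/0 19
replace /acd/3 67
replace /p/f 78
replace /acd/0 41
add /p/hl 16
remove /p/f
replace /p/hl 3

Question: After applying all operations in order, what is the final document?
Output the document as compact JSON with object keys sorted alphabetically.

After op 1 (remove /p/kik): {"acd":[86,12,72],"p":{"f":21,"hl":56}}
After op 2 (add /acd/0 19): {"acd":[19,86,12,72],"p":{"f":21,"hl":56}}
After op 3 (replace /acd/3 67): {"acd":[19,86,12,67],"p":{"f":21,"hl":56}}
After op 4 (replace /p/f 78): {"acd":[19,86,12,67],"p":{"f":78,"hl":56}}
After op 5 (replace /acd/0 41): {"acd":[41,86,12,67],"p":{"f":78,"hl":56}}
After op 6 (add /p/hl 16): {"acd":[41,86,12,67],"p":{"f":78,"hl":16}}
After op 7 (remove /p/f): {"acd":[41,86,12,67],"p":{"hl":16}}
After op 8 (replace /p/hl 3): {"acd":[41,86,12,67],"p":{"hl":3}}

Answer: {"acd":[41,86,12,67],"p":{"hl":3}}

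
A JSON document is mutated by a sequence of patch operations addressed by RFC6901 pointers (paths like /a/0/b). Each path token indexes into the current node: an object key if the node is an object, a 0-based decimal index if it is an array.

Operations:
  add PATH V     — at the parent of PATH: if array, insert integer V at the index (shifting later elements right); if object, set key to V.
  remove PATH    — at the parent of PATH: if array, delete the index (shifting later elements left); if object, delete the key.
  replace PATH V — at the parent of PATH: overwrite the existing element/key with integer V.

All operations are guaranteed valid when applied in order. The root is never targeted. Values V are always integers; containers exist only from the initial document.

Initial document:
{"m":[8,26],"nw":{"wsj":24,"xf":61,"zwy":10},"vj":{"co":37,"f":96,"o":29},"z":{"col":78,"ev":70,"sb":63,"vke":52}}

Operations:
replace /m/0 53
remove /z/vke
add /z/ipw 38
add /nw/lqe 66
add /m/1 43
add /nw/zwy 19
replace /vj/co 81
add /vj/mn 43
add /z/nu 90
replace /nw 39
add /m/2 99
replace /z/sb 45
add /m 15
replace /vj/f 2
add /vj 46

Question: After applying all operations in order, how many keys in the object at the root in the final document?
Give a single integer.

After op 1 (replace /m/0 53): {"m":[53,26],"nw":{"wsj":24,"xf":61,"zwy":10},"vj":{"co":37,"f":96,"o":29},"z":{"col":78,"ev":70,"sb":63,"vke":52}}
After op 2 (remove /z/vke): {"m":[53,26],"nw":{"wsj":24,"xf":61,"zwy":10},"vj":{"co":37,"f":96,"o":29},"z":{"col":78,"ev":70,"sb":63}}
After op 3 (add /z/ipw 38): {"m":[53,26],"nw":{"wsj":24,"xf":61,"zwy":10},"vj":{"co":37,"f":96,"o":29},"z":{"col":78,"ev":70,"ipw":38,"sb":63}}
After op 4 (add /nw/lqe 66): {"m":[53,26],"nw":{"lqe":66,"wsj":24,"xf":61,"zwy":10},"vj":{"co":37,"f":96,"o":29},"z":{"col":78,"ev":70,"ipw":38,"sb":63}}
After op 5 (add /m/1 43): {"m":[53,43,26],"nw":{"lqe":66,"wsj":24,"xf":61,"zwy":10},"vj":{"co":37,"f":96,"o":29},"z":{"col":78,"ev":70,"ipw":38,"sb":63}}
After op 6 (add /nw/zwy 19): {"m":[53,43,26],"nw":{"lqe":66,"wsj":24,"xf":61,"zwy":19},"vj":{"co":37,"f":96,"o":29},"z":{"col":78,"ev":70,"ipw":38,"sb":63}}
After op 7 (replace /vj/co 81): {"m":[53,43,26],"nw":{"lqe":66,"wsj":24,"xf":61,"zwy":19},"vj":{"co":81,"f":96,"o":29},"z":{"col":78,"ev":70,"ipw":38,"sb":63}}
After op 8 (add /vj/mn 43): {"m":[53,43,26],"nw":{"lqe":66,"wsj":24,"xf":61,"zwy":19},"vj":{"co":81,"f":96,"mn":43,"o":29},"z":{"col":78,"ev":70,"ipw":38,"sb":63}}
After op 9 (add /z/nu 90): {"m":[53,43,26],"nw":{"lqe":66,"wsj":24,"xf":61,"zwy":19},"vj":{"co":81,"f":96,"mn":43,"o":29},"z":{"col":78,"ev":70,"ipw":38,"nu":90,"sb":63}}
After op 10 (replace /nw 39): {"m":[53,43,26],"nw":39,"vj":{"co":81,"f":96,"mn":43,"o":29},"z":{"col":78,"ev":70,"ipw":38,"nu":90,"sb":63}}
After op 11 (add /m/2 99): {"m":[53,43,99,26],"nw":39,"vj":{"co":81,"f":96,"mn":43,"o":29},"z":{"col":78,"ev":70,"ipw":38,"nu":90,"sb":63}}
After op 12 (replace /z/sb 45): {"m":[53,43,99,26],"nw":39,"vj":{"co":81,"f":96,"mn":43,"o":29},"z":{"col":78,"ev":70,"ipw":38,"nu":90,"sb":45}}
After op 13 (add /m 15): {"m":15,"nw":39,"vj":{"co":81,"f":96,"mn":43,"o":29},"z":{"col":78,"ev":70,"ipw":38,"nu":90,"sb":45}}
After op 14 (replace /vj/f 2): {"m":15,"nw":39,"vj":{"co":81,"f":2,"mn":43,"o":29},"z":{"col":78,"ev":70,"ipw":38,"nu":90,"sb":45}}
After op 15 (add /vj 46): {"m":15,"nw":39,"vj":46,"z":{"col":78,"ev":70,"ipw":38,"nu":90,"sb":45}}
Size at the root: 4

Answer: 4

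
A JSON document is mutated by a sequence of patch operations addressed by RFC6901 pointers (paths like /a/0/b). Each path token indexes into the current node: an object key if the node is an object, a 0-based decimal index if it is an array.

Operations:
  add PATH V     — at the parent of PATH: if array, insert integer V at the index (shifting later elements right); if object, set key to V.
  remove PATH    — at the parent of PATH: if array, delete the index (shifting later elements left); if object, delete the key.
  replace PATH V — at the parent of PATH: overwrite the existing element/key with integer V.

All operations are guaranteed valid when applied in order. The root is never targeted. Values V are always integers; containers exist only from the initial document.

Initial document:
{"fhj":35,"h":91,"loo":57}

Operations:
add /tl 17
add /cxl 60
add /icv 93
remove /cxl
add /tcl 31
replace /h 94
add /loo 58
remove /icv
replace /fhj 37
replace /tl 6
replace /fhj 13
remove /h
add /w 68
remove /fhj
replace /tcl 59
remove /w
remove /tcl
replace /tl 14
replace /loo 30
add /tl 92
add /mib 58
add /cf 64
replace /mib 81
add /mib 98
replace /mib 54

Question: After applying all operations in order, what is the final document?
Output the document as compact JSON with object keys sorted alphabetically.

After op 1 (add /tl 17): {"fhj":35,"h":91,"loo":57,"tl":17}
After op 2 (add /cxl 60): {"cxl":60,"fhj":35,"h":91,"loo":57,"tl":17}
After op 3 (add /icv 93): {"cxl":60,"fhj":35,"h":91,"icv":93,"loo":57,"tl":17}
After op 4 (remove /cxl): {"fhj":35,"h":91,"icv":93,"loo":57,"tl":17}
After op 5 (add /tcl 31): {"fhj":35,"h":91,"icv":93,"loo":57,"tcl":31,"tl":17}
After op 6 (replace /h 94): {"fhj":35,"h":94,"icv":93,"loo":57,"tcl":31,"tl":17}
After op 7 (add /loo 58): {"fhj":35,"h":94,"icv":93,"loo":58,"tcl":31,"tl":17}
After op 8 (remove /icv): {"fhj":35,"h":94,"loo":58,"tcl":31,"tl":17}
After op 9 (replace /fhj 37): {"fhj":37,"h":94,"loo":58,"tcl":31,"tl":17}
After op 10 (replace /tl 6): {"fhj":37,"h":94,"loo":58,"tcl":31,"tl":6}
After op 11 (replace /fhj 13): {"fhj":13,"h":94,"loo":58,"tcl":31,"tl":6}
After op 12 (remove /h): {"fhj":13,"loo":58,"tcl":31,"tl":6}
After op 13 (add /w 68): {"fhj":13,"loo":58,"tcl":31,"tl":6,"w":68}
After op 14 (remove /fhj): {"loo":58,"tcl":31,"tl":6,"w":68}
After op 15 (replace /tcl 59): {"loo":58,"tcl":59,"tl":6,"w":68}
After op 16 (remove /w): {"loo":58,"tcl":59,"tl":6}
After op 17 (remove /tcl): {"loo":58,"tl":6}
After op 18 (replace /tl 14): {"loo":58,"tl":14}
After op 19 (replace /loo 30): {"loo":30,"tl":14}
After op 20 (add /tl 92): {"loo":30,"tl":92}
After op 21 (add /mib 58): {"loo":30,"mib":58,"tl":92}
After op 22 (add /cf 64): {"cf":64,"loo":30,"mib":58,"tl":92}
After op 23 (replace /mib 81): {"cf":64,"loo":30,"mib":81,"tl":92}
After op 24 (add /mib 98): {"cf":64,"loo":30,"mib":98,"tl":92}
After op 25 (replace /mib 54): {"cf":64,"loo":30,"mib":54,"tl":92}

Answer: {"cf":64,"loo":30,"mib":54,"tl":92}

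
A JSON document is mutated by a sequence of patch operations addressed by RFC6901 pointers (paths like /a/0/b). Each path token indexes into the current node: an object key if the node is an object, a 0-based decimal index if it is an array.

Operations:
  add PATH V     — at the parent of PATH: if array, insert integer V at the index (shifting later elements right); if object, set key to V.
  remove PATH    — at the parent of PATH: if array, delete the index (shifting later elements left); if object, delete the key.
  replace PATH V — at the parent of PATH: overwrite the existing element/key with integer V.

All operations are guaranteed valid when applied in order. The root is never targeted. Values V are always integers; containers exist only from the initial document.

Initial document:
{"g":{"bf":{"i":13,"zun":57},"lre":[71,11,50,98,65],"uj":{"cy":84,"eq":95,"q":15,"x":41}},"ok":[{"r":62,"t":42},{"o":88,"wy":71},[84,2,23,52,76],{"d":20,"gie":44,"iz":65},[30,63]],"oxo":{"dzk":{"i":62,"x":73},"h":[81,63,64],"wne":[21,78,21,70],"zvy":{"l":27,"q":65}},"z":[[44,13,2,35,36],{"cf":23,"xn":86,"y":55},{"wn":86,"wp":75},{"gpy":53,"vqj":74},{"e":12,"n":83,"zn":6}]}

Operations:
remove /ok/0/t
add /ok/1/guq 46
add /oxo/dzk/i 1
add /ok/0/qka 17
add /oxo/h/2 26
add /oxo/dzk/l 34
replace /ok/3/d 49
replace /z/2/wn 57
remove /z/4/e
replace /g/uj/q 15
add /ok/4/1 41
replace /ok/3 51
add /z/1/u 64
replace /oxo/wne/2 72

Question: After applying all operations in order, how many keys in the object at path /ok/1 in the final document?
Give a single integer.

Answer: 3

Derivation:
After op 1 (remove /ok/0/t): {"g":{"bf":{"i":13,"zun":57},"lre":[71,11,50,98,65],"uj":{"cy":84,"eq":95,"q":15,"x":41}},"ok":[{"r":62},{"o":88,"wy":71},[84,2,23,52,76],{"d":20,"gie":44,"iz":65},[30,63]],"oxo":{"dzk":{"i":62,"x":73},"h":[81,63,64],"wne":[21,78,21,70],"zvy":{"l":27,"q":65}},"z":[[44,13,2,35,36],{"cf":23,"xn":86,"y":55},{"wn":86,"wp":75},{"gpy":53,"vqj":74},{"e":12,"n":83,"zn":6}]}
After op 2 (add /ok/1/guq 46): {"g":{"bf":{"i":13,"zun":57},"lre":[71,11,50,98,65],"uj":{"cy":84,"eq":95,"q":15,"x":41}},"ok":[{"r":62},{"guq":46,"o":88,"wy":71},[84,2,23,52,76],{"d":20,"gie":44,"iz":65},[30,63]],"oxo":{"dzk":{"i":62,"x":73},"h":[81,63,64],"wne":[21,78,21,70],"zvy":{"l":27,"q":65}},"z":[[44,13,2,35,36],{"cf":23,"xn":86,"y":55},{"wn":86,"wp":75},{"gpy":53,"vqj":74},{"e":12,"n":83,"zn":6}]}
After op 3 (add /oxo/dzk/i 1): {"g":{"bf":{"i":13,"zun":57},"lre":[71,11,50,98,65],"uj":{"cy":84,"eq":95,"q":15,"x":41}},"ok":[{"r":62},{"guq":46,"o":88,"wy":71},[84,2,23,52,76],{"d":20,"gie":44,"iz":65},[30,63]],"oxo":{"dzk":{"i":1,"x":73},"h":[81,63,64],"wne":[21,78,21,70],"zvy":{"l":27,"q":65}},"z":[[44,13,2,35,36],{"cf":23,"xn":86,"y":55},{"wn":86,"wp":75},{"gpy":53,"vqj":74},{"e":12,"n":83,"zn":6}]}
After op 4 (add /ok/0/qka 17): {"g":{"bf":{"i":13,"zun":57},"lre":[71,11,50,98,65],"uj":{"cy":84,"eq":95,"q":15,"x":41}},"ok":[{"qka":17,"r":62},{"guq":46,"o":88,"wy":71},[84,2,23,52,76],{"d":20,"gie":44,"iz":65},[30,63]],"oxo":{"dzk":{"i":1,"x":73},"h":[81,63,64],"wne":[21,78,21,70],"zvy":{"l":27,"q":65}},"z":[[44,13,2,35,36],{"cf":23,"xn":86,"y":55},{"wn":86,"wp":75},{"gpy":53,"vqj":74},{"e":12,"n":83,"zn":6}]}
After op 5 (add /oxo/h/2 26): {"g":{"bf":{"i":13,"zun":57},"lre":[71,11,50,98,65],"uj":{"cy":84,"eq":95,"q":15,"x":41}},"ok":[{"qka":17,"r":62},{"guq":46,"o":88,"wy":71},[84,2,23,52,76],{"d":20,"gie":44,"iz":65},[30,63]],"oxo":{"dzk":{"i":1,"x":73},"h":[81,63,26,64],"wne":[21,78,21,70],"zvy":{"l":27,"q":65}},"z":[[44,13,2,35,36],{"cf":23,"xn":86,"y":55},{"wn":86,"wp":75},{"gpy":53,"vqj":74},{"e":12,"n":83,"zn":6}]}
After op 6 (add /oxo/dzk/l 34): {"g":{"bf":{"i":13,"zun":57},"lre":[71,11,50,98,65],"uj":{"cy":84,"eq":95,"q":15,"x":41}},"ok":[{"qka":17,"r":62},{"guq":46,"o":88,"wy":71},[84,2,23,52,76],{"d":20,"gie":44,"iz":65},[30,63]],"oxo":{"dzk":{"i":1,"l":34,"x":73},"h":[81,63,26,64],"wne":[21,78,21,70],"zvy":{"l":27,"q":65}},"z":[[44,13,2,35,36],{"cf":23,"xn":86,"y":55},{"wn":86,"wp":75},{"gpy":53,"vqj":74},{"e":12,"n":83,"zn":6}]}
After op 7 (replace /ok/3/d 49): {"g":{"bf":{"i":13,"zun":57},"lre":[71,11,50,98,65],"uj":{"cy":84,"eq":95,"q":15,"x":41}},"ok":[{"qka":17,"r":62},{"guq":46,"o":88,"wy":71},[84,2,23,52,76],{"d":49,"gie":44,"iz":65},[30,63]],"oxo":{"dzk":{"i":1,"l":34,"x":73},"h":[81,63,26,64],"wne":[21,78,21,70],"zvy":{"l":27,"q":65}},"z":[[44,13,2,35,36],{"cf":23,"xn":86,"y":55},{"wn":86,"wp":75},{"gpy":53,"vqj":74},{"e":12,"n":83,"zn":6}]}
After op 8 (replace /z/2/wn 57): {"g":{"bf":{"i":13,"zun":57},"lre":[71,11,50,98,65],"uj":{"cy":84,"eq":95,"q":15,"x":41}},"ok":[{"qka":17,"r":62},{"guq":46,"o":88,"wy":71},[84,2,23,52,76],{"d":49,"gie":44,"iz":65},[30,63]],"oxo":{"dzk":{"i":1,"l":34,"x":73},"h":[81,63,26,64],"wne":[21,78,21,70],"zvy":{"l":27,"q":65}},"z":[[44,13,2,35,36],{"cf":23,"xn":86,"y":55},{"wn":57,"wp":75},{"gpy":53,"vqj":74},{"e":12,"n":83,"zn":6}]}
After op 9 (remove /z/4/e): {"g":{"bf":{"i":13,"zun":57},"lre":[71,11,50,98,65],"uj":{"cy":84,"eq":95,"q":15,"x":41}},"ok":[{"qka":17,"r":62},{"guq":46,"o":88,"wy":71},[84,2,23,52,76],{"d":49,"gie":44,"iz":65},[30,63]],"oxo":{"dzk":{"i":1,"l":34,"x":73},"h":[81,63,26,64],"wne":[21,78,21,70],"zvy":{"l":27,"q":65}},"z":[[44,13,2,35,36],{"cf":23,"xn":86,"y":55},{"wn":57,"wp":75},{"gpy":53,"vqj":74},{"n":83,"zn":6}]}
After op 10 (replace /g/uj/q 15): {"g":{"bf":{"i":13,"zun":57},"lre":[71,11,50,98,65],"uj":{"cy":84,"eq":95,"q":15,"x":41}},"ok":[{"qka":17,"r":62},{"guq":46,"o":88,"wy":71},[84,2,23,52,76],{"d":49,"gie":44,"iz":65},[30,63]],"oxo":{"dzk":{"i":1,"l":34,"x":73},"h":[81,63,26,64],"wne":[21,78,21,70],"zvy":{"l":27,"q":65}},"z":[[44,13,2,35,36],{"cf":23,"xn":86,"y":55},{"wn":57,"wp":75},{"gpy":53,"vqj":74},{"n":83,"zn":6}]}
After op 11 (add /ok/4/1 41): {"g":{"bf":{"i":13,"zun":57},"lre":[71,11,50,98,65],"uj":{"cy":84,"eq":95,"q":15,"x":41}},"ok":[{"qka":17,"r":62},{"guq":46,"o":88,"wy":71},[84,2,23,52,76],{"d":49,"gie":44,"iz":65},[30,41,63]],"oxo":{"dzk":{"i":1,"l":34,"x":73},"h":[81,63,26,64],"wne":[21,78,21,70],"zvy":{"l":27,"q":65}},"z":[[44,13,2,35,36],{"cf":23,"xn":86,"y":55},{"wn":57,"wp":75},{"gpy":53,"vqj":74},{"n":83,"zn":6}]}
After op 12 (replace /ok/3 51): {"g":{"bf":{"i":13,"zun":57},"lre":[71,11,50,98,65],"uj":{"cy":84,"eq":95,"q":15,"x":41}},"ok":[{"qka":17,"r":62},{"guq":46,"o":88,"wy":71},[84,2,23,52,76],51,[30,41,63]],"oxo":{"dzk":{"i":1,"l":34,"x":73},"h":[81,63,26,64],"wne":[21,78,21,70],"zvy":{"l":27,"q":65}},"z":[[44,13,2,35,36],{"cf":23,"xn":86,"y":55},{"wn":57,"wp":75},{"gpy":53,"vqj":74},{"n":83,"zn":6}]}
After op 13 (add /z/1/u 64): {"g":{"bf":{"i":13,"zun":57},"lre":[71,11,50,98,65],"uj":{"cy":84,"eq":95,"q":15,"x":41}},"ok":[{"qka":17,"r":62},{"guq":46,"o":88,"wy":71},[84,2,23,52,76],51,[30,41,63]],"oxo":{"dzk":{"i":1,"l":34,"x":73},"h":[81,63,26,64],"wne":[21,78,21,70],"zvy":{"l":27,"q":65}},"z":[[44,13,2,35,36],{"cf":23,"u":64,"xn":86,"y":55},{"wn":57,"wp":75},{"gpy":53,"vqj":74},{"n":83,"zn":6}]}
After op 14 (replace /oxo/wne/2 72): {"g":{"bf":{"i":13,"zun":57},"lre":[71,11,50,98,65],"uj":{"cy":84,"eq":95,"q":15,"x":41}},"ok":[{"qka":17,"r":62},{"guq":46,"o":88,"wy":71},[84,2,23,52,76],51,[30,41,63]],"oxo":{"dzk":{"i":1,"l":34,"x":73},"h":[81,63,26,64],"wne":[21,78,72,70],"zvy":{"l":27,"q":65}},"z":[[44,13,2,35,36],{"cf":23,"u":64,"xn":86,"y":55},{"wn":57,"wp":75},{"gpy":53,"vqj":74},{"n":83,"zn":6}]}
Size at path /ok/1: 3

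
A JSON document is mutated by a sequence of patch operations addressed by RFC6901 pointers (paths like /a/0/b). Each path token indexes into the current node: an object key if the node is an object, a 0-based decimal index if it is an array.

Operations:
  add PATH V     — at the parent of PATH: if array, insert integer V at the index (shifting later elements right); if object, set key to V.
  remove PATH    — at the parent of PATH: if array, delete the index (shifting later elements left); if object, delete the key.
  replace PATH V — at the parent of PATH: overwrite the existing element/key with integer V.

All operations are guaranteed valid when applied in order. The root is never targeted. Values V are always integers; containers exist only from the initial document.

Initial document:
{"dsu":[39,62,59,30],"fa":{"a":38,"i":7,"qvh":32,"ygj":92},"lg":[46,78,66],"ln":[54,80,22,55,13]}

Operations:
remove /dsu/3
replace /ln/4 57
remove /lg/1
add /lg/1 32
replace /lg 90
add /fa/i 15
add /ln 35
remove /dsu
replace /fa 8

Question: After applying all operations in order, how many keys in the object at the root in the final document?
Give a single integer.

After op 1 (remove /dsu/3): {"dsu":[39,62,59],"fa":{"a":38,"i":7,"qvh":32,"ygj":92},"lg":[46,78,66],"ln":[54,80,22,55,13]}
After op 2 (replace /ln/4 57): {"dsu":[39,62,59],"fa":{"a":38,"i":7,"qvh":32,"ygj":92},"lg":[46,78,66],"ln":[54,80,22,55,57]}
After op 3 (remove /lg/1): {"dsu":[39,62,59],"fa":{"a":38,"i":7,"qvh":32,"ygj":92},"lg":[46,66],"ln":[54,80,22,55,57]}
After op 4 (add /lg/1 32): {"dsu":[39,62,59],"fa":{"a":38,"i":7,"qvh":32,"ygj":92},"lg":[46,32,66],"ln":[54,80,22,55,57]}
After op 5 (replace /lg 90): {"dsu":[39,62,59],"fa":{"a":38,"i":7,"qvh":32,"ygj":92},"lg":90,"ln":[54,80,22,55,57]}
After op 6 (add /fa/i 15): {"dsu":[39,62,59],"fa":{"a":38,"i":15,"qvh":32,"ygj":92},"lg":90,"ln":[54,80,22,55,57]}
After op 7 (add /ln 35): {"dsu":[39,62,59],"fa":{"a":38,"i":15,"qvh":32,"ygj":92},"lg":90,"ln":35}
After op 8 (remove /dsu): {"fa":{"a":38,"i":15,"qvh":32,"ygj":92},"lg":90,"ln":35}
After op 9 (replace /fa 8): {"fa":8,"lg":90,"ln":35}
Size at the root: 3

Answer: 3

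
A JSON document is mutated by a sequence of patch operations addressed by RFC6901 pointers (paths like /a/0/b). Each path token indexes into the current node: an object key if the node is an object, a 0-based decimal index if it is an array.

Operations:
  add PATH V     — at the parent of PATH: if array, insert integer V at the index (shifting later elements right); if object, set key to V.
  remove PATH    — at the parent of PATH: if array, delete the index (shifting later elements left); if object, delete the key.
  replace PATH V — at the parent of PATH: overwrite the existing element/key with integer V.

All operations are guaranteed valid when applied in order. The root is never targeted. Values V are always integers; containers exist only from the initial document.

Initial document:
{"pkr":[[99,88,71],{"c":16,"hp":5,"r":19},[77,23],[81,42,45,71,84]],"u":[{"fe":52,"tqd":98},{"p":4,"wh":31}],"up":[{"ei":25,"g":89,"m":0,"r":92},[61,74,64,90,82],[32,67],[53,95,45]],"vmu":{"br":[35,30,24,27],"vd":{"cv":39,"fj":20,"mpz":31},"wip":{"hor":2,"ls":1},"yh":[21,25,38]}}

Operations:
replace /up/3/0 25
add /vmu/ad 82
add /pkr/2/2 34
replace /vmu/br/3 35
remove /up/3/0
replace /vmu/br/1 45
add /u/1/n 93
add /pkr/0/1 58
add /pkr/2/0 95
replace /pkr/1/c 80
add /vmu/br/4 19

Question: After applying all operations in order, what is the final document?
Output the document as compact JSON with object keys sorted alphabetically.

After op 1 (replace /up/3/0 25): {"pkr":[[99,88,71],{"c":16,"hp":5,"r":19},[77,23],[81,42,45,71,84]],"u":[{"fe":52,"tqd":98},{"p":4,"wh":31}],"up":[{"ei":25,"g":89,"m":0,"r":92},[61,74,64,90,82],[32,67],[25,95,45]],"vmu":{"br":[35,30,24,27],"vd":{"cv":39,"fj":20,"mpz":31},"wip":{"hor":2,"ls":1},"yh":[21,25,38]}}
After op 2 (add /vmu/ad 82): {"pkr":[[99,88,71],{"c":16,"hp":5,"r":19},[77,23],[81,42,45,71,84]],"u":[{"fe":52,"tqd":98},{"p":4,"wh":31}],"up":[{"ei":25,"g":89,"m":0,"r":92},[61,74,64,90,82],[32,67],[25,95,45]],"vmu":{"ad":82,"br":[35,30,24,27],"vd":{"cv":39,"fj":20,"mpz":31},"wip":{"hor":2,"ls":1},"yh":[21,25,38]}}
After op 3 (add /pkr/2/2 34): {"pkr":[[99,88,71],{"c":16,"hp":5,"r":19},[77,23,34],[81,42,45,71,84]],"u":[{"fe":52,"tqd":98},{"p":4,"wh":31}],"up":[{"ei":25,"g":89,"m":0,"r":92},[61,74,64,90,82],[32,67],[25,95,45]],"vmu":{"ad":82,"br":[35,30,24,27],"vd":{"cv":39,"fj":20,"mpz":31},"wip":{"hor":2,"ls":1},"yh":[21,25,38]}}
After op 4 (replace /vmu/br/3 35): {"pkr":[[99,88,71],{"c":16,"hp":5,"r":19},[77,23,34],[81,42,45,71,84]],"u":[{"fe":52,"tqd":98},{"p":4,"wh":31}],"up":[{"ei":25,"g":89,"m":0,"r":92},[61,74,64,90,82],[32,67],[25,95,45]],"vmu":{"ad":82,"br":[35,30,24,35],"vd":{"cv":39,"fj":20,"mpz":31},"wip":{"hor":2,"ls":1},"yh":[21,25,38]}}
After op 5 (remove /up/3/0): {"pkr":[[99,88,71],{"c":16,"hp":5,"r":19},[77,23,34],[81,42,45,71,84]],"u":[{"fe":52,"tqd":98},{"p":4,"wh":31}],"up":[{"ei":25,"g":89,"m":0,"r":92},[61,74,64,90,82],[32,67],[95,45]],"vmu":{"ad":82,"br":[35,30,24,35],"vd":{"cv":39,"fj":20,"mpz":31},"wip":{"hor":2,"ls":1},"yh":[21,25,38]}}
After op 6 (replace /vmu/br/1 45): {"pkr":[[99,88,71],{"c":16,"hp":5,"r":19},[77,23,34],[81,42,45,71,84]],"u":[{"fe":52,"tqd":98},{"p":4,"wh":31}],"up":[{"ei":25,"g":89,"m":0,"r":92},[61,74,64,90,82],[32,67],[95,45]],"vmu":{"ad":82,"br":[35,45,24,35],"vd":{"cv":39,"fj":20,"mpz":31},"wip":{"hor":2,"ls":1},"yh":[21,25,38]}}
After op 7 (add /u/1/n 93): {"pkr":[[99,88,71],{"c":16,"hp":5,"r":19},[77,23,34],[81,42,45,71,84]],"u":[{"fe":52,"tqd":98},{"n":93,"p":4,"wh":31}],"up":[{"ei":25,"g":89,"m":0,"r":92},[61,74,64,90,82],[32,67],[95,45]],"vmu":{"ad":82,"br":[35,45,24,35],"vd":{"cv":39,"fj":20,"mpz":31},"wip":{"hor":2,"ls":1},"yh":[21,25,38]}}
After op 8 (add /pkr/0/1 58): {"pkr":[[99,58,88,71],{"c":16,"hp":5,"r":19},[77,23,34],[81,42,45,71,84]],"u":[{"fe":52,"tqd":98},{"n":93,"p":4,"wh":31}],"up":[{"ei":25,"g":89,"m":0,"r":92},[61,74,64,90,82],[32,67],[95,45]],"vmu":{"ad":82,"br":[35,45,24,35],"vd":{"cv":39,"fj":20,"mpz":31},"wip":{"hor":2,"ls":1},"yh":[21,25,38]}}
After op 9 (add /pkr/2/0 95): {"pkr":[[99,58,88,71],{"c":16,"hp":5,"r":19},[95,77,23,34],[81,42,45,71,84]],"u":[{"fe":52,"tqd":98},{"n":93,"p":4,"wh":31}],"up":[{"ei":25,"g":89,"m":0,"r":92},[61,74,64,90,82],[32,67],[95,45]],"vmu":{"ad":82,"br":[35,45,24,35],"vd":{"cv":39,"fj":20,"mpz":31},"wip":{"hor":2,"ls":1},"yh":[21,25,38]}}
After op 10 (replace /pkr/1/c 80): {"pkr":[[99,58,88,71],{"c":80,"hp":5,"r":19},[95,77,23,34],[81,42,45,71,84]],"u":[{"fe":52,"tqd":98},{"n":93,"p":4,"wh":31}],"up":[{"ei":25,"g":89,"m":0,"r":92},[61,74,64,90,82],[32,67],[95,45]],"vmu":{"ad":82,"br":[35,45,24,35],"vd":{"cv":39,"fj":20,"mpz":31},"wip":{"hor":2,"ls":1},"yh":[21,25,38]}}
After op 11 (add /vmu/br/4 19): {"pkr":[[99,58,88,71],{"c":80,"hp":5,"r":19},[95,77,23,34],[81,42,45,71,84]],"u":[{"fe":52,"tqd":98},{"n":93,"p":4,"wh":31}],"up":[{"ei":25,"g":89,"m":0,"r":92},[61,74,64,90,82],[32,67],[95,45]],"vmu":{"ad":82,"br":[35,45,24,35,19],"vd":{"cv":39,"fj":20,"mpz":31},"wip":{"hor":2,"ls":1},"yh":[21,25,38]}}

Answer: {"pkr":[[99,58,88,71],{"c":80,"hp":5,"r":19},[95,77,23,34],[81,42,45,71,84]],"u":[{"fe":52,"tqd":98},{"n":93,"p":4,"wh":31}],"up":[{"ei":25,"g":89,"m":0,"r":92},[61,74,64,90,82],[32,67],[95,45]],"vmu":{"ad":82,"br":[35,45,24,35,19],"vd":{"cv":39,"fj":20,"mpz":31},"wip":{"hor":2,"ls":1},"yh":[21,25,38]}}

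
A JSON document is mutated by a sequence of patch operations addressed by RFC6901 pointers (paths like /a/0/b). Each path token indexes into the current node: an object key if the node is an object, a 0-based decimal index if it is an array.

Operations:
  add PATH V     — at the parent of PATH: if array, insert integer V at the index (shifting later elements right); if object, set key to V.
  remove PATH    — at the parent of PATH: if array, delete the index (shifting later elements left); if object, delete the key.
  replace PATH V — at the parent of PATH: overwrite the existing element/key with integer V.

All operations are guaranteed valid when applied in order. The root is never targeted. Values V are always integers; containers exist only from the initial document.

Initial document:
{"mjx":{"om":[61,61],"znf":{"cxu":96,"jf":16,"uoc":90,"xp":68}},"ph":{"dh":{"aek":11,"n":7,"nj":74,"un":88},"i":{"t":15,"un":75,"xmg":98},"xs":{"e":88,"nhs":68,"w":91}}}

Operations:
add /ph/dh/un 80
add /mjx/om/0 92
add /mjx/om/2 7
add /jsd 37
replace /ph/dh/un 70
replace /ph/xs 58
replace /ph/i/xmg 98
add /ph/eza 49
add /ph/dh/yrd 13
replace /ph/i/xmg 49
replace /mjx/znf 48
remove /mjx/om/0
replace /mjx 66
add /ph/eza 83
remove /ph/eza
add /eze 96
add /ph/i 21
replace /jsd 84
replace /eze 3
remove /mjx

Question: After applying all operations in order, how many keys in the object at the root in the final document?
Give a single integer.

After op 1 (add /ph/dh/un 80): {"mjx":{"om":[61,61],"znf":{"cxu":96,"jf":16,"uoc":90,"xp":68}},"ph":{"dh":{"aek":11,"n":7,"nj":74,"un":80},"i":{"t":15,"un":75,"xmg":98},"xs":{"e":88,"nhs":68,"w":91}}}
After op 2 (add /mjx/om/0 92): {"mjx":{"om":[92,61,61],"znf":{"cxu":96,"jf":16,"uoc":90,"xp":68}},"ph":{"dh":{"aek":11,"n":7,"nj":74,"un":80},"i":{"t":15,"un":75,"xmg":98},"xs":{"e":88,"nhs":68,"w":91}}}
After op 3 (add /mjx/om/2 7): {"mjx":{"om":[92,61,7,61],"znf":{"cxu":96,"jf":16,"uoc":90,"xp":68}},"ph":{"dh":{"aek":11,"n":7,"nj":74,"un":80},"i":{"t":15,"un":75,"xmg":98},"xs":{"e":88,"nhs":68,"w":91}}}
After op 4 (add /jsd 37): {"jsd":37,"mjx":{"om":[92,61,7,61],"znf":{"cxu":96,"jf":16,"uoc":90,"xp":68}},"ph":{"dh":{"aek":11,"n":7,"nj":74,"un":80},"i":{"t":15,"un":75,"xmg":98},"xs":{"e":88,"nhs":68,"w":91}}}
After op 5 (replace /ph/dh/un 70): {"jsd":37,"mjx":{"om":[92,61,7,61],"znf":{"cxu":96,"jf":16,"uoc":90,"xp":68}},"ph":{"dh":{"aek":11,"n":7,"nj":74,"un":70},"i":{"t":15,"un":75,"xmg":98},"xs":{"e":88,"nhs":68,"w":91}}}
After op 6 (replace /ph/xs 58): {"jsd":37,"mjx":{"om":[92,61,7,61],"znf":{"cxu":96,"jf":16,"uoc":90,"xp":68}},"ph":{"dh":{"aek":11,"n":7,"nj":74,"un":70},"i":{"t":15,"un":75,"xmg":98},"xs":58}}
After op 7 (replace /ph/i/xmg 98): {"jsd":37,"mjx":{"om":[92,61,7,61],"znf":{"cxu":96,"jf":16,"uoc":90,"xp":68}},"ph":{"dh":{"aek":11,"n":7,"nj":74,"un":70},"i":{"t":15,"un":75,"xmg":98},"xs":58}}
After op 8 (add /ph/eza 49): {"jsd":37,"mjx":{"om":[92,61,7,61],"znf":{"cxu":96,"jf":16,"uoc":90,"xp":68}},"ph":{"dh":{"aek":11,"n":7,"nj":74,"un":70},"eza":49,"i":{"t":15,"un":75,"xmg":98},"xs":58}}
After op 9 (add /ph/dh/yrd 13): {"jsd":37,"mjx":{"om":[92,61,7,61],"znf":{"cxu":96,"jf":16,"uoc":90,"xp":68}},"ph":{"dh":{"aek":11,"n":7,"nj":74,"un":70,"yrd":13},"eza":49,"i":{"t":15,"un":75,"xmg":98},"xs":58}}
After op 10 (replace /ph/i/xmg 49): {"jsd":37,"mjx":{"om":[92,61,7,61],"znf":{"cxu":96,"jf":16,"uoc":90,"xp":68}},"ph":{"dh":{"aek":11,"n":7,"nj":74,"un":70,"yrd":13},"eza":49,"i":{"t":15,"un":75,"xmg":49},"xs":58}}
After op 11 (replace /mjx/znf 48): {"jsd":37,"mjx":{"om":[92,61,7,61],"znf":48},"ph":{"dh":{"aek":11,"n":7,"nj":74,"un":70,"yrd":13},"eza":49,"i":{"t":15,"un":75,"xmg":49},"xs":58}}
After op 12 (remove /mjx/om/0): {"jsd":37,"mjx":{"om":[61,7,61],"znf":48},"ph":{"dh":{"aek":11,"n":7,"nj":74,"un":70,"yrd":13},"eza":49,"i":{"t":15,"un":75,"xmg":49},"xs":58}}
After op 13 (replace /mjx 66): {"jsd":37,"mjx":66,"ph":{"dh":{"aek":11,"n":7,"nj":74,"un":70,"yrd":13},"eza":49,"i":{"t":15,"un":75,"xmg":49},"xs":58}}
After op 14 (add /ph/eza 83): {"jsd":37,"mjx":66,"ph":{"dh":{"aek":11,"n":7,"nj":74,"un":70,"yrd":13},"eza":83,"i":{"t":15,"un":75,"xmg":49},"xs":58}}
After op 15 (remove /ph/eza): {"jsd":37,"mjx":66,"ph":{"dh":{"aek":11,"n":7,"nj":74,"un":70,"yrd":13},"i":{"t":15,"un":75,"xmg":49},"xs":58}}
After op 16 (add /eze 96): {"eze":96,"jsd":37,"mjx":66,"ph":{"dh":{"aek":11,"n":7,"nj":74,"un":70,"yrd":13},"i":{"t":15,"un":75,"xmg":49},"xs":58}}
After op 17 (add /ph/i 21): {"eze":96,"jsd":37,"mjx":66,"ph":{"dh":{"aek":11,"n":7,"nj":74,"un":70,"yrd":13},"i":21,"xs":58}}
After op 18 (replace /jsd 84): {"eze":96,"jsd":84,"mjx":66,"ph":{"dh":{"aek":11,"n":7,"nj":74,"un":70,"yrd":13},"i":21,"xs":58}}
After op 19 (replace /eze 3): {"eze":3,"jsd":84,"mjx":66,"ph":{"dh":{"aek":11,"n":7,"nj":74,"un":70,"yrd":13},"i":21,"xs":58}}
After op 20 (remove /mjx): {"eze":3,"jsd":84,"ph":{"dh":{"aek":11,"n":7,"nj":74,"un":70,"yrd":13},"i":21,"xs":58}}
Size at the root: 3

Answer: 3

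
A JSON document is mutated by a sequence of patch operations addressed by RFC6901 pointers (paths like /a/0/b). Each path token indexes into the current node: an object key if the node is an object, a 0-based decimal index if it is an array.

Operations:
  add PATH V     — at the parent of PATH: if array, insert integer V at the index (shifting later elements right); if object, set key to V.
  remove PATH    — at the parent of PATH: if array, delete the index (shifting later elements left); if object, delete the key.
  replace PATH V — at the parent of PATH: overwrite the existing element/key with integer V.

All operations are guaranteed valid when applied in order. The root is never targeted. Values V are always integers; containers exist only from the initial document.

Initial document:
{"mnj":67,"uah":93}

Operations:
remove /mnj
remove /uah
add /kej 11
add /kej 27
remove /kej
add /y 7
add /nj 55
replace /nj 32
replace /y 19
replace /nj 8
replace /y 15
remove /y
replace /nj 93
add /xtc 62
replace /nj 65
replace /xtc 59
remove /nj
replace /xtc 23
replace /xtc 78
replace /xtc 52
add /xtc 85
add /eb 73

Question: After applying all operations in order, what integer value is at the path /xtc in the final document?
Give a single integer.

After op 1 (remove /mnj): {"uah":93}
After op 2 (remove /uah): {}
After op 3 (add /kej 11): {"kej":11}
After op 4 (add /kej 27): {"kej":27}
After op 5 (remove /kej): {}
After op 6 (add /y 7): {"y":7}
After op 7 (add /nj 55): {"nj":55,"y":7}
After op 8 (replace /nj 32): {"nj":32,"y":7}
After op 9 (replace /y 19): {"nj":32,"y":19}
After op 10 (replace /nj 8): {"nj":8,"y":19}
After op 11 (replace /y 15): {"nj":8,"y":15}
After op 12 (remove /y): {"nj":8}
After op 13 (replace /nj 93): {"nj":93}
After op 14 (add /xtc 62): {"nj":93,"xtc":62}
After op 15 (replace /nj 65): {"nj":65,"xtc":62}
After op 16 (replace /xtc 59): {"nj":65,"xtc":59}
After op 17 (remove /nj): {"xtc":59}
After op 18 (replace /xtc 23): {"xtc":23}
After op 19 (replace /xtc 78): {"xtc":78}
After op 20 (replace /xtc 52): {"xtc":52}
After op 21 (add /xtc 85): {"xtc":85}
After op 22 (add /eb 73): {"eb":73,"xtc":85}
Value at /xtc: 85

Answer: 85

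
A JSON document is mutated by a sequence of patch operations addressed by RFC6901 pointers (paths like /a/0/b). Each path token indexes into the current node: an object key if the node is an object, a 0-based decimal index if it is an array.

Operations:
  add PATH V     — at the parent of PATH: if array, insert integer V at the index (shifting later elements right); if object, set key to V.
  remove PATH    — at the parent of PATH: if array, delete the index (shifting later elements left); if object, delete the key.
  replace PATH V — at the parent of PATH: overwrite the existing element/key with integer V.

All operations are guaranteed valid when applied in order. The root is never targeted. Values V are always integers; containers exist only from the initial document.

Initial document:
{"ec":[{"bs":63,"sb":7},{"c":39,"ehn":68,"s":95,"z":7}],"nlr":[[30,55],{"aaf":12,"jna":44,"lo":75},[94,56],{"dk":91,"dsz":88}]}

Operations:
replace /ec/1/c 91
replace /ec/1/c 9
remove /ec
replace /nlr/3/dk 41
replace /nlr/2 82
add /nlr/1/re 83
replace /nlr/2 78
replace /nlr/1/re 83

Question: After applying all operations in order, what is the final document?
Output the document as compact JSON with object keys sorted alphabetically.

Answer: {"nlr":[[30,55],{"aaf":12,"jna":44,"lo":75,"re":83},78,{"dk":41,"dsz":88}]}

Derivation:
After op 1 (replace /ec/1/c 91): {"ec":[{"bs":63,"sb":7},{"c":91,"ehn":68,"s":95,"z":7}],"nlr":[[30,55],{"aaf":12,"jna":44,"lo":75},[94,56],{"dk":91,"dsz":88}]}
After op 2 (replace /ec/1/c 9): {"ec":[{"bs":63,"sb":7},{"c":9,"ehn":68,"s":95,"z":7}],"nlr":[[30,55],{"aaf":12,"jna":44,"lo":75},[94,56],{"dk":91,"dsz":88}]}
After op 3 (remove /ec): {"nlr":[[30,55],{"aaf":12,"jna":44,"lo":75},[94,56],{"dk":91,"dsz":88}]}
After op 4 (replace /nlr/3/dk 41): {"nlr":[[30,55],{"aaf":12,"jna":44,"lo":75},[94,56],{"dk":41,"dsz":88}]}
After op 5 (replace /nlr/2 82): {"nlr":[[30,55],{"aaf":12,"jna":44,"lo":75},82,{"dk":41,"dsz":88}]}
After op 6 (add /nlr/1/re 83): {"nlr":[[30,55],{"aaf":12,"jna":44,"lo":75,"re":83},82,{"dk":41,"dsz":88}]}
After op 7 (replace /nlr/2 78): {"nlr":[[30,55],{"aaf":12,"jna":44,"lo":75,"re":83},78,{"dk":41,"dsz":88}]}
After op 8 (replace /nlr/1/re 83): {"nlr":[[30,55],{"aaf":12,"jna":44,"lo":75,"re":83},78,{"dk":41,"dsz":88}]}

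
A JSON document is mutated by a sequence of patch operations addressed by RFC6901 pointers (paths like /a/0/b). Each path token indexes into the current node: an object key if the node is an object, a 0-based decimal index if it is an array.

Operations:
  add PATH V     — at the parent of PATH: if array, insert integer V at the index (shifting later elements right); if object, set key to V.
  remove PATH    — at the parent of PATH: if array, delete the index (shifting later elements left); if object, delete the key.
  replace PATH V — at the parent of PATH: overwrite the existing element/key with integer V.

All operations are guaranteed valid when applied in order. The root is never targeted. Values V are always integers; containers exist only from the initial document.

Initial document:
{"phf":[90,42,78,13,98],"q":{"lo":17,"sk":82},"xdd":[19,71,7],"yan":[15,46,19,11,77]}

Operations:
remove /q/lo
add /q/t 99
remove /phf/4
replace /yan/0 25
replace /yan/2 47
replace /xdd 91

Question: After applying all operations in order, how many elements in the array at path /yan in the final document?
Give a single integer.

Answer: 5

Derivation:
After op 1 (remove /q/lo): {"phf":[90,42,78,13,98],"q":{"sk":82},"xdd":[19,71,7],"yan":[15,46,19,11,77]}
After op 2 (add /q/t 99): {"phf":[90,42,78,13,98],"q":{"sk":82,"t":99},"xdd":[19,71,7],"yan":[15,46,19,11,77]}
After op 3 (remove /phf/4): {"phf":[90,42,78,13],"q":{"sk":82,"t":99},"xdd":[19,71,7],"yan":[15,46,19,11,77]}
After op 4 (replace /yan/0 25): {"phf":[90,42,78,13],"q":{"sk":82,"t":99},"xdd":[19,71,7],"yan":[25,46,19,11,77]}
After op 5 (replace /yan/2 47): {"phf":[90,42,78,13],"q":{"sk":82,"t":99},"xdd":[19,71,7],"yan":[25,46,47,11,77]}
After op 6 (replace /xdd 91): {"phf":[90,42,78,13],"q":{"sk":82,"t":99},"xdd":91,"yan":[25,46,47,11,77]}
Size at path /yan: 5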